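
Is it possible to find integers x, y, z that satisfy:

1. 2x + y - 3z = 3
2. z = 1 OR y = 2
Yes

Take x = 3, y = 0, z = 1. Substituting into each constraint:
  (1) 2(3) + 0 - 3(1) = 3 ✓
  (2) z = 1, target 1 ✓ (first branch holds)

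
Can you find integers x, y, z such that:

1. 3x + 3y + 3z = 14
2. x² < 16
No

Even the single constraint (3x + 3y + 3z = 14) is infeasible over the integers.

  - 3x + 3y + 3z = 14: every term on the left is divisible by 3, so the LHS ≡ 0 (mod 3), but the RHS 14 is not — no integer solution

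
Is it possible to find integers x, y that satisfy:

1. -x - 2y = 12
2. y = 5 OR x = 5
Yes

Take x = -22, y = 5. Substituting into each constraint:
  (1) 22 - 2(5) = 12 ✓
  (2) y = 5, target 5 ✓ (first branch holds)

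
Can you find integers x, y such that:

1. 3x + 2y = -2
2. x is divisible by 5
Yes

Take x = 0, y = -1. Substituting into each constraint:
  (1) 3(0) + 2(-1) = -2 ✓
  (2) 0 = 5 × 0, remainder 0 ✓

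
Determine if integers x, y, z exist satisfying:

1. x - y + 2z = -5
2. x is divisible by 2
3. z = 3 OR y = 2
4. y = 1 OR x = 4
Yes

Take x = -10, y = 1, z = 3. Substituting into each constraint:
  (1) (-10) + (-1) + 2(3) = -5 ✓
  (2) -10 = 2 × -5, remainder 0 ✓
  (3) z = 3, target 3 ✓ (first branch holds)
  (4) y = 1, target 1 ✓ (first branch holds)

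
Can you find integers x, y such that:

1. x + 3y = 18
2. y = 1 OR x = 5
Yes

Take x = 15, y = 1. Substituting into each constraint:
  (1) 15 + 3(1) = 18 ✓
  (2) y = 1, target 1 ✓ (first branch holds)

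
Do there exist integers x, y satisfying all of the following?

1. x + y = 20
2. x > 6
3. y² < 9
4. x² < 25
No

A contradictory subset is {x > 6, x² < 25}. No integer assignment can satisfy these jointly:

  - x > 6: bounds one variable relative to a constant
  - x² < 25: restricts x to |x| ≤ 4

Direct contradiction: the bounds on x require x ≥ 7 and x ≤ 4 simultaneously, which is empty.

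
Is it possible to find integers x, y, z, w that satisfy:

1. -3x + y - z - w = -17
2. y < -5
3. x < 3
Yes

Take x = 0, y = -6, z = 11, w = 0. Substituting into each constraint:
  (1) -3(0) + (-6) + (-11) + 0 = -17 ✓
  (2) -6 < -5 ✓
  (3) 0 < 3 ✓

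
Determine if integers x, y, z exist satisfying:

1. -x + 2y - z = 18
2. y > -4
Yes

Take x = 0, y = 0, z = -18. Substituting into each constraint:
  (1) 0 + 2(0) + 18 = 18 ✓
  (2) 0 > -4 ✓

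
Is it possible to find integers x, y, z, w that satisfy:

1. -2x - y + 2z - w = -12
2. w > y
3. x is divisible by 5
Yes

Take x = 0, y = -2, z = -7, w = 0. Substituting into each constraint:
  (1) -2(0) + 2 + 2(-7) + 0 = -12 ✓
  (2) 0 > -2 ✓
  (3) 0 = 5 × 0, remainder 0 ✓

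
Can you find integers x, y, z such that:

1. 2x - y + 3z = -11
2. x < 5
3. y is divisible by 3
Yes

Take x = 2, y = 0, z = -5. Substituting into each constraint:
  (1) 2(2) + 0 + 3(-5) = -11 ✓
  (2) 2 < 5 ✓
  (3) 0 = 3 × 0, remainder 0 ✓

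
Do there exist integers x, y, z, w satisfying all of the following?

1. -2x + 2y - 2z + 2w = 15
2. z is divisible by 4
No

Even the single constraint (-2x + 2y - 2z + 2w = 15) is infeasible over the integers.

  - -2x + 2y - 2z + 2w = 15: every term on the left is divisible by 2, so the LHS ≡ 0 (mod 2), but the RHS 15 is not — no integer solution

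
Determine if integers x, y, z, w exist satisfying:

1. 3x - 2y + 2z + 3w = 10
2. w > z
Yes

Take x = 0, y = -6, z = -1, w = 0. Substituting into each constraint:
  (1) 3(0) - 2(-6) + 2(-1) + 3(0) = 10 ✓
  (2) 0 > -1 ✓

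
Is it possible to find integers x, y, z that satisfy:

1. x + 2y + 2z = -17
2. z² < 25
Yes

Take x = -17, y = 0, z = 0. Substituting into each constraint:
  (1) (-17) + 2(0) + 2(0) = -17 ✓
  (2) z² = (0)² = 0, and 0 < 25 ✓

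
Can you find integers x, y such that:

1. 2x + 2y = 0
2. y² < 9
Yes

Take x = 0, y = 0. Substituting into each constraint:
  (1) 2(0) + 2(0) = 0 ✓
  (2) y² = (0)² = 0, and 0 < 9 ✓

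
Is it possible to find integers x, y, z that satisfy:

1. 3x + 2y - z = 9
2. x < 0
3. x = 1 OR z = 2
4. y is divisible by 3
No

The full constraint system is jointly infeasible over the integers. Each constraint and what it forces:

  - 3x + 2y - z = 9: is a linear equation tying the variables together
  - x < 0: bounds one variable relative to a constant
  - x = 1 OR z = 2: forces a choice: either x = 1 or z = 2
  - y is divisible by 3: restricts y to multiples of 3

Split on the disjunction (x = 1 OR z = 2):
  • If x = 1: this contradicts the bound x ≤ -1.
  • If z = 2: with z = 2, writing y = 3y', every remaining term of the linear equation is divisible by 3, so the left side is ≡ 0 (mod 3); but the right side 11 ≡ 2 (mod 3). No integers can satisfy it.
Both branches are infeasible, so the system has no integer solution.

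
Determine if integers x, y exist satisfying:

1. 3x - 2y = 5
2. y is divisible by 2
Yes

Take x = 3, y = 2. Substituting into each constraint:
  (1) 3(3) - 2(2) = 5 ✓
  (2) 2 = 2 × 1, remainder 0 ✓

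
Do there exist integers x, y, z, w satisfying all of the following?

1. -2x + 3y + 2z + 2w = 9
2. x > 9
Yes

Take x = 10, y = 1, z = 13, w = 0. Substituting into each constraint:
  (1) -2(10) + 3(1) + 2(13) + 2(0) = 9 ✓
  (2) 10 > 9 ✓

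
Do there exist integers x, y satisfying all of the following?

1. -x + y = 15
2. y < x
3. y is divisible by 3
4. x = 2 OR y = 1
No

A contradictory subset is {-x + y = 15, y < x}. No integer assignment can satisfy these jointly:

  - -x + y = 15: is a linear equation tying the variables together
  - y < x: bounds one variable relative to another variable

From the equation, x − y = -15, i.e. x − y = -15; but x > y requires x − y ≥ 1. Contradiction.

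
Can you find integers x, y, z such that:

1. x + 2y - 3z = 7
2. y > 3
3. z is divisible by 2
Yes

Take x = -1, y = 4, z = 0. Substituting into each constraint:
  (1) (-1) + 2(4) - 3(0) = 7 ✓
  (2) 4 > 3 ✓
  (3) 0 = 2 × 0, remainder 0 ✓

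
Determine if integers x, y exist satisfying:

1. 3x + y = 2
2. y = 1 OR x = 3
Yes

Take x = 3, y = -7. Substituting into each constraint:
  (1) 3(3) + (-7) = 2 ✓
  (2) x = 3, target 3 ✓ (second branch holds)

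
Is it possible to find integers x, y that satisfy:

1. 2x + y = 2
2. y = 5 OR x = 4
Yes

Take x = 4, y = -6. Substituting into each constraint:
  (1) 2(4) + (-6) = 2 ✓
  (2) x = 4, target 4 ✓ (second branch holds)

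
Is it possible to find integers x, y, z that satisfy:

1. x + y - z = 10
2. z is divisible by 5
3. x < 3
Yes

Take x = 2, y = 8, z = 0. Substituting into each constraint:
  (1) 2 + 8 + 0 = 10 ✓
  (2) 0 = 5 × 0, remainder 0 ✓
  (3) 2 < 3 ✓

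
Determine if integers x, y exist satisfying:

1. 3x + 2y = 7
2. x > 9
Yes

Take x = 11, y = -13. Substituting into each constraint:
  (1) 3(11) + 2(-13) = 7 ✓
  (2) 11 > 9 ✓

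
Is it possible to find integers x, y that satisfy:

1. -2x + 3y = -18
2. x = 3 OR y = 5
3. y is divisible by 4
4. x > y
Yes

Take x = 3, y = -4. Substituting into each constraint:
  (1) -2(3) + 3(-4) = -18 ✓
  (2) x = 3, target 3 ✓ (first branch holds)
  (3) -4 = 4 × -1, remainder 0 ✓
  (4) 3 > -4 ✓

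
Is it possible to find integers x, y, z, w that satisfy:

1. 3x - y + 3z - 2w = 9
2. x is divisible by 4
Yes

Take x = 0, y = 0, z = 3, w = 0. Substituting into each constraint:
  (1) 3(0) + 0 + 3(3) - 2(0) = 9 ✓
  (2) 0 = 4 × 0, remainder 0 ✓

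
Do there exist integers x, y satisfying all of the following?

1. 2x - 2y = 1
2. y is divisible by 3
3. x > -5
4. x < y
No

Even the single constraint (2x - 2y = 1) is infeasible over the integers.

  - 2x - 2y = 1: every term on the left is divisible by 2, so the LHS ≡ 0 (mod 2), but the RHS 1 is not — no integer solution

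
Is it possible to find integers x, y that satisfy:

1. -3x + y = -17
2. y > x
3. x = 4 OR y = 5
No

The full constraint system is jointly infeasible over the integers. Each constraint and what it forces:

  - -3x + y = -17: is a linear equation tying the variables together
  - y > x: bounds one variable relative to another variable
  - x = 4 OR y = 5: forces a choice: either x = 4 or y = 5

Split on the disjunction (x = 4 OR y = 5):
  • If x = 4: the equation forces y = -5, giving (x, y) = (4, -5), which violates y > x.
  • If y = 5: with y = 5, every remaining term of the linear equation is divisible by 3, so the left side is ≡ 0 (mod 3); but the right side -22 ≡ 2 (mod 3). No integers can satisfy it.
Both branches are infeasible, so the system has no integer solution.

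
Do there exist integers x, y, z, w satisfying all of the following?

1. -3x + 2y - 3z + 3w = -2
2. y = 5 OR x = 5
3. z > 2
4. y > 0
Yes

Take x = 1, y = 5, z = 3, w = 0. Substituting into each constraint:
  (1) -3(1) + 2(5) - 3(3) + 3(0) = -2 ✓
  (2) y = 5, target 5 ✓ (first branch holds)
  (3) 3 > 2 ✓
  (4) 5 > 0 ✓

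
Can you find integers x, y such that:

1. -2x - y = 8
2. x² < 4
Yes

Take x = 0, y = -8. Substituting into each constraint:
  (1) -2(0) + 8 = 8 ✓
  (2) x² = (0)² = 0, and 0 < 4 ✓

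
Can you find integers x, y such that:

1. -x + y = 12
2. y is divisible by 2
Yes

Take x = -12, y = 0. Substituting into each constraint:
  (1) 12 + 0 = 12 ✓
  (2) 0 = 2 × 0, remainder 0 ✓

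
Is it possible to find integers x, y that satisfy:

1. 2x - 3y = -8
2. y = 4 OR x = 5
Yes

Take x = 2, y = 4. Substituting into each constraint:
  (1) 2(2) - 3(4) = -8 ✓
  (2) y = 4, target 4 ✓ (first branch holds)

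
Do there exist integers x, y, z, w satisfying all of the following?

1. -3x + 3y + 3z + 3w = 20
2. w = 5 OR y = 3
No

Even the single constraint (-3x + 3y + 3z + 3w = 20) is infeasible over the integers.

  - -3x + 3y + 3z + 3w = 20: every term on the left is divisible by 3, so the LHS ≡ 0 (mod 3), but the RHS 20 is not — no integer solution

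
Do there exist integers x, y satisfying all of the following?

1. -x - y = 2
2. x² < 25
Yes

Take x = -2, y = 0. Substituting into each constraint:
  (1) 2 + 0 = 2 ✓
  (2) x² = (-2)² = 4, and 4 < 25 ✓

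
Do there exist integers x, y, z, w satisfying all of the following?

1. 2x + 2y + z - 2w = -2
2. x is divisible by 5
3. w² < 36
Yes

Take x = 0, y = -1, z = 0, w = 0. Substituting into each constraint:
  (1) 2(0) + 2(-1) + 0 - 2(0) = -2 ✓
  (2) 0 = 5 × 0, remainder 0 ✓
  (3) w² = (0)² = 0, and 0 < 36 ✓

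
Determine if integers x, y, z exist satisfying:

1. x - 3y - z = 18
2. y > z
Yes

Take x = 21, y = 1, z = 0. Substituting into each constraint:
  (1) 21 - 3(1) + 0 = 18 ✓
  (2) 1 > 0 ✓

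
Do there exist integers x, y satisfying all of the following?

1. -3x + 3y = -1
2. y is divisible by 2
No

Even the single constraint (-3x + 3y = -1) is infeasible over the integers.

  - -3x + 3y = -1: every term on the left is divisible by 3, so the LHS ≡ 0 (mod 3), but the RHS -1 is not — no integer solution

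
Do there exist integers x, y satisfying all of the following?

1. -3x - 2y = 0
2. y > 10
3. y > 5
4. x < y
Yes

Take x = -8, y = 12. Substituting into each constraint:
  (1) -3(-8) - 2(12) = 0 ✓
  (2) 12 > 10 ✓
  (3) 12 > 5 ✓
  (4) -8 < 12 ✓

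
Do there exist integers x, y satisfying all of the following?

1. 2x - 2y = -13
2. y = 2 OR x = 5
No

Even the single constraint (2x - 2y = -13) is infeasible over the integers.

  - 2x - 2y = -13: every term on the left is divisible by 2, so the LHS ≡ 0 (mod 2), but the RHS -13 is not — no integer solution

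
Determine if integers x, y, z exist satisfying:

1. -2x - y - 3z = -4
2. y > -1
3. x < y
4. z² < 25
Yes

Take x = 0, y = 1, z = 1. Substituting into each constraint:
  (1) -2(0) + (-1) - 3(1) = -4 ✓
  (2) 1 > -1 ✓
  (3) 0 < 1 ✓
  (4) z² = (1)² = 1, and 1 < 25 ✓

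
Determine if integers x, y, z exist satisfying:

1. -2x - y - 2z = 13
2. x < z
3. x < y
Yes

Take x = -4, y = -3, z = -1. Substituting into each constraint:
  (1) -2(-4) + 3 - 2(-1) = 13 ✓
  (2) -4 < -1 ✓
  (3) -4 < -3 ✓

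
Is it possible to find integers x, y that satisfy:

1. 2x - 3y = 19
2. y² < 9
Yes

Take x = 8, y = -1. Substituting into each constraint:
  (1) 2(8) - 3(-1) = 19 ✓
  (2) y² = (-1)² = 1, and 1 < 9 ✓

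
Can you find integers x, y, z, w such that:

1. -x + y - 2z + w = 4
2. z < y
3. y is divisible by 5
Yes

Take x = -2, y = 0, z = -1, w = 0. Substituting into each constraint:
  (1) 2 + 0 - 2(-1) + 0 = 4 ✓
  (2) -1 < 0 ✓
  (3) 0 = 5 × 0, remainder 0 ✓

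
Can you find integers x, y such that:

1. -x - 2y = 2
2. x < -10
Yes

Take x = -12, y = 5. Substituting into each constraint:
  (1) 12 - 2(5) = 2 ✓
  (2) -12 < -10 ✓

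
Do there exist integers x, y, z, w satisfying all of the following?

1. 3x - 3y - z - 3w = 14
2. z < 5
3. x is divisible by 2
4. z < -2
Yes

Take x = 0, y = 0, z = -5, w = -3. Substituting into each constraint:
  (1) 3(0) - 3(0) + 5 - 3(-3) = 14 ✓
  (2) -5 < 5 ✓
  (3) 0 = 2 × 0, remainder 0 ✓
  (4) -5 < -2 ✓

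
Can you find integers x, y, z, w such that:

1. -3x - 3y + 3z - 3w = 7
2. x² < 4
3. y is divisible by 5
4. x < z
No

Even the single constraint (-3x - 3y + 3z - 3w = 7) is infeasible over the integers.

  - -3x - 3y + 3z - 3w = 7: every term on the left is divisible by 3, so the LHS ≡ 0 (mod 3), but the RHS 7 is not — no integer solution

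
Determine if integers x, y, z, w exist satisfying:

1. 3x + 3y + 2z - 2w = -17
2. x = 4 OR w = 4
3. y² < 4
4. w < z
Yes

Take x = -7, y = 0, z = 6, w = 4. Substituting into each constraint:
  (1) 3(-7) + 3(0) + 2(6) - 2(4) = -17 ✓
  (2) w = 4, target 4 ✓ (second branch holds)
  (3) y² = (0)² = 0, and 0 < 4 ✓
  (4) 4 < 6 ✓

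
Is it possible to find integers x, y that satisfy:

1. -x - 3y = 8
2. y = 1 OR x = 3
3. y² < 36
Yes

Take x = -11, y = 1. Substituting into each constraint:
  (1) 11 - 3(1) = 8 ✓
  (2) y = 1, target 1 ✓ (first branch holds)
  (3) y² = (1)² = 1, and 1 < 36 ✓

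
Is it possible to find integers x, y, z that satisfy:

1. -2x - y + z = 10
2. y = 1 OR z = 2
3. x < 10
Yes

Take x = -5, y = 1, z = 1. Substituting into each constraint:
  (1) -2(-5) + (-1) + 1 = 10 ✓
  (2) y = 1, target 1 ✓ (first branch holds)
  (3) -5 < 10 ✓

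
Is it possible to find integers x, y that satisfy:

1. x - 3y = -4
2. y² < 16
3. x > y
Yes

Take x = 5, y = 3. Substituting into each constraint:
  (1) 5 - 3(3) = -4 ✓
  (2) y² = (3)² = 9, and 9 < 16 ✓
  (3) 5 > 3 ✓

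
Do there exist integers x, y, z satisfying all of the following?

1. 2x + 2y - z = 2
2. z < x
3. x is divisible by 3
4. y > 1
Yes

Take x = -3, y = 2, z = -4. Substituting into each constraint:
  (1) 2(-3) + 2(2) + 4 = 2 ✓
  (2) -4 < -3 ✓
  (3) -3 = 3 × -1, remainder 0 ✓
  (4) 2 > 1 ✓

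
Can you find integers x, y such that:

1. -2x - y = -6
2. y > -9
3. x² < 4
Yes

Take x = 0, y = 6. Substituting into each constraint:
  (1) -2(0) + (-6) = -6 ✓
  (2) 6 > -9 ✓
  (3) x² = (0)² = 0, and 0 < 4 ✓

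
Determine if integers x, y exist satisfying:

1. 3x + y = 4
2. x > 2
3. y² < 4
No

The full constraint system is jointly infeasible over the integers. Each constraint and what it forces:

  - 3x + y = 4: is a linear equation tying the variables together
  - x > 2: bounds one variable relative to a constant
  - y² < 4: restricts y to |y| ≤ 1

Range argument: with x ∈ [3, ∞], y ∈ [-1, 1], the left side of the equation is at least 8, but the right side is 4 < 8. No integer solution exists.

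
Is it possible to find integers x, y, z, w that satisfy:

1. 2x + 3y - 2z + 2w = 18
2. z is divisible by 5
Yes

Take x = 0, y = 6, z = 0, w = 0. Substituting into each constraint:
  (1) 2(0) + 3(6) - 2(0) + 2(0) = 18 ✓
  (2) 0 = 5 × 0, remainder 0 ✓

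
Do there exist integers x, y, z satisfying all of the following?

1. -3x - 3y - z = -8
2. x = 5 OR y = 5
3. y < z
Yes

Take x = 5, y = -2, z = -1. Substituting into each constraint:
  (1) -3(5) - 3(-2) + 1 = -8 ✓
  (2) x = 5, target 5 ✓ (first branch holds)
  (3) -2 < -1 ✓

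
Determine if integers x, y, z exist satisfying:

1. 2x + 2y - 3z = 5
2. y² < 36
Yes

Take x = 0, y = 1, z = -1. Substituting into each constraint:
  (1) 2(0) + 2(1) - 3(-1) = 5 ✓
  (2) y² = (1)² = 1, and 1 < 36 ✓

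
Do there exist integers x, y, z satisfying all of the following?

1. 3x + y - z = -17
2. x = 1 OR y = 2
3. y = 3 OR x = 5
Yes

Take x = 5, y = 2, z = 34. Substituting into each constraint:
  (1) 3(5) + 2 + (-34) = -17 ✓
  (2) y = 2, target 2 ✓ (second branch holds)
  (3) x = 5, target 5 ✓ (second branch holds)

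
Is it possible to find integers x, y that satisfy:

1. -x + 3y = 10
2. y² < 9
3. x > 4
No

The full constraint system is jointly infeasible over the integers. Each constraint and what it forces:

  - -x + 3y = 10: is a linear equation tying the variables together
  - y² < 9: restricts y to |y| ≤ 2
  - x > 4: bounds one variable relative to a constant

Range argument: with x ∈ [5, ∞], y ∈ [-2, 2], the left side of the equation is at most 1, but the right side is 10 > 1. No integer solution exists.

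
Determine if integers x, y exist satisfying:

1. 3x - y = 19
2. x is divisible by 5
Yes

Take x = 0, y = -19. Substituting into each constraint:
  (1) 3(0) + 19 = 19 ✓
  (2) 0 = 5 × 0, remainder 0 ✓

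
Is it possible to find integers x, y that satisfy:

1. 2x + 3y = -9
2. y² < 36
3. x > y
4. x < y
No

A contradictory subset is {x > y, x < y}. No integer assignment can satisfy these jointly:

  - x > y: bounds one variable relative to another variable
  - x < y: bounds one variable relative to another variable

Direct contradiction: x > y and y > x cannot both hold.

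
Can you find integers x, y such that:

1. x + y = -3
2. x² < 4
Yes

Take x = 0, y = -3. Substituting into each constraint:
  (1) 0 + (-3) = -3 ✓
  (2) x² = (0)² = 0, and 0 < 4 ✓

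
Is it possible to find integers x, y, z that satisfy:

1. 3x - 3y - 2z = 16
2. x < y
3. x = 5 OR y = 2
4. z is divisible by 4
Yes

Take x = 5, y = 13, z = -20. Substituting into each constraint:
  (1) 3(5) - 3(13) - 2(-20) = 16 ✓
  (2) 5 < 13 ✓
  (3) x = 5, target 5 ✓ (first branch holds)
  (4) -20 = 4 × -5, remainder 0 ✓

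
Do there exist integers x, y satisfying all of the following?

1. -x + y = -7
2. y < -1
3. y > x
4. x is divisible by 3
No

A contradictory subset is {-x + y = -7, y > x}. No integer assignment can satisfy these jointly:

  - -x + y = -7: is a linear equation tying the variables together
  - y > x: bounds one variable relative to another variable

From the equation, x − y = 7, i.e. y − x = -7; but y > x requires y − x ≥ 1. Contradiction.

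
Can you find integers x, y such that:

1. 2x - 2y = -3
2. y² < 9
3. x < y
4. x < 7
No

Even the single constraint (2x - 2y = -3) is infeasible over the integers.

  - 2x - 2y = -3: every term on the left is divisible by 2, so the LHS ≡ 0 (mod 2), but the RHS -3 is not — no integer solution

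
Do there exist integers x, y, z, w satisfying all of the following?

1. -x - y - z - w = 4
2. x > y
Yes

Take x = 1, y = 0, z = 0, w = -5. Substituting into each constraint:
  (1) (-1) + 0 + 0 + 5 = 4 ✓
  (2) 1 > 0 ✓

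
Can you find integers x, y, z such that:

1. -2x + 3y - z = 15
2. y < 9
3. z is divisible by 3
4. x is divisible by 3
Yes

Take x = 0, y = 5, z = 0. Substituting into each constraint:
  (1) -2(0) + 3(5) + 0 = 15 ✓
  (2) 5 < 9 ✓
  (3) 0 = 3 × 0, remainder 0 ✓
  (4) 0 = 3 × 0, remainder 0 ✓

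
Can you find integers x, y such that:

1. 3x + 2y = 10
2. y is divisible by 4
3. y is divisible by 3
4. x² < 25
No

A contradictory subset is {3x + 2y = 10, y is divisible by 3}. No integer assignment can satisfy these jointly:

  - 3x + 2y = 10: is a linear equation tying the variables together
  - y is divisible by 3: restricts y to multiples of 3

Modular obstruction: writing y = 3y', every remaining term of the linear equation is divisible by 3, so the left side is ≡ 0 (mod 3); but the right side 10 ≡ 1 (mod 3). No integers can satisfy it.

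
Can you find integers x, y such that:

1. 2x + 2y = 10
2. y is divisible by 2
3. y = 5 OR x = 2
No

The full constraint system is jointly infeasible over the integers. Each constraint and what it forces:

  - 2x + 2y = 10: is a linear equation tying the variables together
  - y is divisible by 2: restricts y to multiples of 2
  - y = 5 OR x = 2: forces a choice: either y = 5 or x = 2

Split on the disjunction (y = 5 OR x = 2):
  • If y = 5: this contradicts the divisibility constraint — 5 is not a multiple of 2.
  • If x = 2: with x = 2, writing y = 2y', every remaining term of the linear equation is divisible by 4, so the left side is ≡ 0 (mod 4); but the right side 6 ≡ 2 (mod 4). No integers can satisfy it.
Both branches are infeasible, so the system has no integer solution.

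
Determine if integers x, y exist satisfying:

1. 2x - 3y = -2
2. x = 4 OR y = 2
Yes

Take x = 2, y = 2. Substituting into each constraint:
  (1) 2(2) - 3(2) = -2 ✓
  (2) y = 2, target 2 ✓ (second branch holds)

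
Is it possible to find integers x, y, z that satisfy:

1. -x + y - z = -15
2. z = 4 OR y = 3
Yes

Take x = 0, y = 3, z = 18. Substituting into each constraint:
  (1) 0 + 3 + (-18) = -15 ✓
  (2) y = 3, target 3 ✓ (second branch holds)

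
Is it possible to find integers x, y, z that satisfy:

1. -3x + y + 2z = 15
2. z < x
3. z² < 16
Yes

Take x = 0, y = 17, z = -1. Substituting into each constraint:
  (1) -3(0) + 17 + 2(-1) = 15 ✓
  (2) -1 < 0 ✓
  (3) z² = (-1)² = 1, and 1 < 16 ✓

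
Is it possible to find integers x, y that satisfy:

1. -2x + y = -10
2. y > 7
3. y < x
Yes

Take x = 9, y = 8. Substituting into each constraint:
  (1) -2(9) + 8 = -10 ✓
  (2) 8 > 7 ✓
  (3) 8 < 9 ✓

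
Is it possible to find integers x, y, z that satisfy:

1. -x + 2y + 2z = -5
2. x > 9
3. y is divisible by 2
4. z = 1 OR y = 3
Yes

Take x = 15, y = 4, z = 1. Substituting into each constraint:
  (1) (-15) + 2(4) + 2(1) = -5 ✓
  (2) 15 > 9 ✓
  (3) 4 = 2 × 2, remainder 0 ✓
  (4) z = 1, target 1 ✓ (first branch holds)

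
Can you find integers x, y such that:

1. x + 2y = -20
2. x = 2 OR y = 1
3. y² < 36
Yes

Take x = -22, y = 1. Substituting into each constraint:
  (1) (-22) + 2(1) = -20 ✓
  (2) y = 1, target 1 ✓ (second branch holds)
  (3) y² = (1)² = 1, and 1 < 36 ✓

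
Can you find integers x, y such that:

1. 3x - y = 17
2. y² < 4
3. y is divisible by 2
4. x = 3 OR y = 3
No

A contradictory subset is {3x - y = 17, y² < 4, x = 3 OR y = 3}. No integer assignment can satisfy these jointly:

  - 3x - y = 17: is a linear equation tying the variables together
  - y² < 4: restricts y to |y| ≤ 1
  - x = 3 OR y = 3: forces a choice: either x = 3 or y = 3

Split on the disjunction (x = 3 OR y = 3):
  • If x = 3: the equation forces y = -8, but y² < 4 requires |y| ≤ 1.
  • If y = 3: this contradicts y² < 4, which requires |y| ≤ 1.
Both branches are infeasible, so the system has no integer solution.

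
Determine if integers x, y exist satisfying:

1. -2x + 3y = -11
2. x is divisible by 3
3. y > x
No

A contradictory subset is {-2x + 3y = -11, x is divisible by 3}. No integer assignment can satisfy these jointly:

  - -2x + 3y = -11: is a linear equation tying the variables together
  - x is divisible by 3: restricts x to multiples of 3

Modular obstruction: writing x = 3x', every remaining term of the linear equation is divisible by 3, so the left side is ≡ 0 (mod 3); but the right side -11 ≡ 1 (mod 3). No integers can satisfy it.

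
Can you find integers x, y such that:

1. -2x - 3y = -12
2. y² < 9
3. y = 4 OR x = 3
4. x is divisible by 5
No

A contradictory subset is {y² < 9, y = 4 OR x = 3, x is divisible by 5}. No integer assignment can satisfy these jointly:

  - y² < 9: restricts y to |y| ≤ 2
  - y = 4 OR x = 3: forces a choice: either y = 4 or x = 3
  - x is divisible by 5: restricts x to multiples of 5

Split on the disjunction (y = 4 OR x = 3):
  • If y = 4: this contradicts y² < 9, which requires |y| ≤ 2.
  • If x = 3: this contradicts the divisibility constraint — 3 is not a multiple of 5.
Both branches are infeasible, so the system has no integer solution.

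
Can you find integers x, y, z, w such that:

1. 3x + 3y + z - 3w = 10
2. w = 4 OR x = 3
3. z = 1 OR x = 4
Yes

Take x = 4, y = 0, z = 10, w = 4. Substituting into each constraint:
  (1) 3(4) + 3(0) + 10 - 3(4) = 10 ✓
  (2) w = 4, target 4 ✓ (first branch holds)
  (3) x = 4, target 4 ✓ (second branch holds)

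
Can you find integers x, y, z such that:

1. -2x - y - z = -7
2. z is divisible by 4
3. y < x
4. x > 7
Yes

Take x = 8, y = 3, z = -12. Substituting into each constraint:
  (1) -2(8) + (-3) + 12 = -7 ✓
  (2) -12 = 4 × -3, remainder 0 ✓
  (3) 3 < 8 ✓
  (4) 8 > 7 ✓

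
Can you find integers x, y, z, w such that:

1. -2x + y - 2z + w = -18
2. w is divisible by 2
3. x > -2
Yes

Take x = 9, y = 0, z = 0, w = 0. Substituting into each constraint:
  (1) -2(9) + 0 - 2(0) + 0 = -18 ✓
  (2) 0 = 2 × 0, remainder 0 ✓
  (3) 9 > -2 ✓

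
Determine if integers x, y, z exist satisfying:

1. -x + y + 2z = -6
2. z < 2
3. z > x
Yes

Take x = -1, y = -7, z = 0. Substituting into each constraint:
  (1) 1 + (-7) + 2(0) = -6 ✓
  (2) 0 < 2 ✓
  (3) 0 > -1 ✓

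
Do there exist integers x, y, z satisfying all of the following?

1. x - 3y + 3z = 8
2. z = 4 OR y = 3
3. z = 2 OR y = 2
Yes

Take x = 11, y = 3, z = 2. Substituting into each constraint:
  (1) 11 - 3(3) + 3(2) = 8 ✓
  (2) y = 3, target 3 ✓ (second branch holds)
  (3) z = 2, target 2 ✓ (first branch holds)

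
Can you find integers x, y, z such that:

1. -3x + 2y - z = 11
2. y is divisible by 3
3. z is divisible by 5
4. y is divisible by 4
Yes

Take x = 3, y = 0, z = -20. Substituting into each constraint:
  (1) -3(3) + 2(0) + 20 = 11 ✓
  (2) 0 = 3 × 0, remainder 0 ✓
  (3) -20 = 5 × -4, remainder 0 ✓
  (4) 0 = 4 × 0, remainder 0 ✓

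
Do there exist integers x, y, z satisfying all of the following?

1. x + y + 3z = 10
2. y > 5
Yes

Take x = 0, y = 10, z = 0. Substituting into each constraint:
  (1) 0 + 10 + 3(0) = 10 ✓
  (2) 10 > 5 ✓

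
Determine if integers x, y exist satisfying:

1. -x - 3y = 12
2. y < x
Yes

Take x = 0, y = -4. Substituting into each constraint:
  (1) 0 - 3(-4) = 12 ✓
  (2) -4 < 0 ✓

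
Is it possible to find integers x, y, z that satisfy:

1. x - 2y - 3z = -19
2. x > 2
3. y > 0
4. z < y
Yes

Take x = 3, y = 11, z = 0. Substituting into each constraint:
  (1) 3 - 2(11) - 3(0) = -19 ✓
  (2) 3 > 2 ✓
  (3) 11 > 0 ✓
  (4) 0 < 11 ✓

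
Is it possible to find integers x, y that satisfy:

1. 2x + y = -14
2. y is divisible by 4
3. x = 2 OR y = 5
No

The full constraint system is jointly infeasible over the integers. Each constraint and what it forces:

  - 2x + y = -14: is a linear equation tying the variables together
  - y is divisible by 4: restricts y to multiples of 4
  - x = 2 OR y = 5: forces a choice: either x = 2 or y = 5

Split on the disjunction (x = 2 OR y = 5):
  • If x = 2: with x = 2, writing y = 4y', every remaining term of the linear equation is divisible by 4, so the left side is ≡ 0 (mod 4); but the right side -18 ≡ 2 (mod 4). No integers can satisfy it.
  • If y = 5: this contradicts the divisibility constraint — 5 is not a multiple of 4.
Both branches are infeasible, so the system has no integer solution.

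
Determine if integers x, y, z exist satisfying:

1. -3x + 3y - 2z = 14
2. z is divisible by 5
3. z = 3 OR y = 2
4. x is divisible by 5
No

The full constraint system is jointly infeasible over the integers. Each constraint and what it forces:

  - -3x + 3y - 2z = 14: is a linear equation tying the variables together
  - z is divisible by 5: restricts z to multiples of 5
  - z = 3 OR y = 2: forces a choice: either z = 3 or y = 2
  - x is divisible by 5: restricts x to multiples of 5

Split on the disjunction (z = 3 OR y = 2):
  • If z = 3: this contradicts the divisibility constraint — 3 is not a multiple of 5.
  • If y = 2: with y = 2, writing x = 5x' and writing z = 5z', every remaining term of the linear equation is divisible by 5, so the left side is ≡ 0 (mod 5); but the right side 8 ≡ 3 (mod 5). No integers can satisfy it.
Both branches are infeasible, so the system has no integer solution.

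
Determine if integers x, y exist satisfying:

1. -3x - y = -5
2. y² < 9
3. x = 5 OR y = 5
No

The full constraint system is jointly infeasible over the integers. Each constraint and what it forces:

  - -3x - y = -5: is a linear equation tying the variables together
  - y² < 9: restricts y to |y| ≤ 2
  - x = 5 OR y = 5: forces a choice: either x = 5 or y = 5

Split on the disjunction (x = 5 OR y = 5):
  • If x = 5: the equation forces y = -10, but y² < 9 requires |y| ≤ 2.
  • If y = 5: this contradicts y² < 9, which requires |y| ≤ 2.
Both branches are infeasible, so the system has no integer solution.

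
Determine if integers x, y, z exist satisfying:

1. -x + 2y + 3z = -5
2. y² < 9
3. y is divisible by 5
Yes

Take x = 2, y = 0, z = -1. Substituting into each constraint:
  (1) (-2) + 2(0) + 3(-1) = -5 ✓
  (2) y² = (0)² = 0, and 0 < 9 ✓
  (3) 0 = 5 × 0, remainder 0 ✓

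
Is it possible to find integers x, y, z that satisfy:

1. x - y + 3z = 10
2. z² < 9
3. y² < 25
Yes

Take x = 9, y = -1, z = 0. Substituting into each constraint:
  (1) 9 + 1 + 3(0) = 10 ✓
  (2) z² = (0)² = 0, and 0 < 9 ✓
  (3) y² = (-1)² = 1, and 1 < 25 ✓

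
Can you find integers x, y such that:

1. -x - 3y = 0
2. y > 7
Yes

Take x = -24, y = 8. Substituting into each constraint:
  (1) 24 - 3(8) = 0 ✓
  (2) 8 > 7 ✓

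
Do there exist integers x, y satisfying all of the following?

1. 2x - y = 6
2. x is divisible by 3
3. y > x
Yes

Take x = 9, y = 12. Substituting into each constraint:
  (1) 2(9) + (-12) = 6 ✓
  (2) 9 = 3 × 3, remainder 0 ✓
  (3) 12 > 9 ✓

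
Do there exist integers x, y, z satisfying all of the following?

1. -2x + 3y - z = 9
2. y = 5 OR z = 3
Yes

Take x = 3, y = 6, z = 3. Substituting into each constraint:
  (1) -2(3) + 3(6) + (-3) = 9 ✓
  (2) z = 3, target 3 ✓ (second branch holds)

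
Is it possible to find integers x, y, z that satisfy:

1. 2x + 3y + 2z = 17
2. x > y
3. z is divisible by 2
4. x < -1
Yes

Take x = -4, y = -5, z = 20. Substituting into each constraint:
  (1) 2(-4) + 3(-5) + 2(20) = 17 ✓
  (2) -4 > -5 ✓
  (3) 20 = 2 × 10, remainder 0 ✓
  (4) -4 < -1 ✓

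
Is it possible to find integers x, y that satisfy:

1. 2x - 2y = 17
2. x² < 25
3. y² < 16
No

Even the single constraint (2x - 2y = 17) is infeasible over the integers.

  - 2x - 2y = 17: every term on the left is divisible by 2, so the LHS ≡ 0 (mod 2), but the RHS 17 is not — no integer solution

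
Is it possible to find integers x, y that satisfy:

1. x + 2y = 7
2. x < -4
Yes

Take x = -5, y = 6. Substituting into each constraint:
  (1) (-5) + 2(6) = 7 ✓
  (2) -5 < -4 ✓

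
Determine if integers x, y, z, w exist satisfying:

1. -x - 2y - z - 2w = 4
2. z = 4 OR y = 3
Yes

Take x = -8, y = 0, z = 4, w = 0. Substituting into each constraint:
  (1) 8 - 2(0) + (-4) - 2(0) = 4 ✓
  (2) z = 4, target 4 ✓ (first branch holds)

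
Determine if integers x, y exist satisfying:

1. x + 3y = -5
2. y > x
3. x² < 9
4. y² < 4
Yes

Take x = -2, y = -1. Substituting into each constraint:
  (1) (-2) + 3(-1) = -5 ✓
  (2) -1 > -2 ✓
  (3) x² = (-2)² = 4, and 4 < 9 ✓
  (4) y² = (-1)² = 1, and 1 < 4 ✓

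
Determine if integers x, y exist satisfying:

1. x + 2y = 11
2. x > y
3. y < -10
Yes

Take x = 33, y = -11. Substituting into each constraint:
  (1) 33 + 2(-11) = 11 ✓
  (2) 33 > -11 ✓
  (3) -11 < -10 ✓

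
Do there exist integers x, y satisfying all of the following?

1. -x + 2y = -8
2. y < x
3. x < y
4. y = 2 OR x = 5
No

A contradictory subset is {y < x, x < y}. No integer assignment can satisfy these jointly:

  - y < x: bounds one variable relative to another variable
  - x < y: bounds one variable relative to another variable

Direct contradiction: x > y and y > x cannot both hold.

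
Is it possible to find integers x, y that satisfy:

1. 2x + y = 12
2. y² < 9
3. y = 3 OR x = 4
No

The full constraint system is jointly infeasible over the integers. Each constraint and what it forces:

  - 2x + y = 12: is a linear equation tying the variables together
  - y² < 9: restricts y to |y| ≤ 2
  - y = 3 OR x = 4: forces a choice: either y = 3 or x = 4

Split on the disjunction (y = 3 OR x = 4):
  • If y = 3: this contradicts y² < 9, which requires |y| ≤ 2.
  • If x = 4: the equation forces y = 4, but y² < 9 requires |y| ≤ 2.
Both branches are infeasible, so the system has no integer solution.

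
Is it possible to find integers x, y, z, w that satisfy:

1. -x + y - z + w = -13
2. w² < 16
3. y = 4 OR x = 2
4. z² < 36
Yes

Take x = 17, y = 4, z = 0, w = 0. Substituting into each constraint:
  (1) (-17) + 4 + 0 + 0 = -13 ✓
  (2) w² = (0)² = 0, and 0 < 16 ✓
  (3) y = 4, target 4 ✓ (first branch holds)
  (4) z² = (0)² = 0, and 0 < 36 ✓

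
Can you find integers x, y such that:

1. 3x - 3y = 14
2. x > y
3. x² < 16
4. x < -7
No

Even the single constraint (3x - 3y = 14) is infeasible over the integers.

  - 3x - 3y = 14: every term on the left is divisible by 3, so the LHS ≡ 0 (mod 3), but the RHS 14 is not — no integer solution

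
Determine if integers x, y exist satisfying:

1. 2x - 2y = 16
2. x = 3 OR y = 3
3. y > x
No

A contradictory subset is {2x - 2y = 16, y > x}. No integer assignment can satisfy these jointly:

  - 2x - 2y = 16: is a linear equation tying the variables together
  - y > x: bounds one variable relative to another variable

From the equation, x − y = 8, i.e. y − x = -8; but y > x requires y − x ≥ 1. Contradiction.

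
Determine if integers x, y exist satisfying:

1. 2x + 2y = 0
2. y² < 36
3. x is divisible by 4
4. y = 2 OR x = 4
Yes

Take x = 4, y = -4. Substituting into each constraint:
  (1) 2(4) + 2(-4) = 0 ✓
  (2) y² = (-4)² = 16, and 16 < 36 ✓
  (3) 4 = 4 × 1, remainder 0 ✓
  (4) x = 4, target 4 ✓ (second branch holds)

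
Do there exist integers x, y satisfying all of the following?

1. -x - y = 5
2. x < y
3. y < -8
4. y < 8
No

A contradictory subset is {-x - y = 5, x < y, y < -8}. No integer assignment can satisfy these jointly:

  - -x - y = 5: is a linear equation tying the variables together
  - x < y: bounds one variable relative to another variable
  - y < -8: bounds one variable relative to a constant

Propagating the comparison: x < y and y ≤ -9 give x ≤ -10. Range argument: with x ∈ [−∞, -10], y ∈ [−∞, -9], the left side of the equation is at least 19, but the right side is 5 < 19. No integer solution exists.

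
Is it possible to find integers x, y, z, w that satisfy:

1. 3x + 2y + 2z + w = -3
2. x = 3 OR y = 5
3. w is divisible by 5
Yes

Take x = 3, y = 0, z = -6, w = 0. Substituting into each constraint:
  (1) 3(3) + 2(0) + 2(-6) + 0 = -3 ✓
  (2) x = 3, target 3 ✓ (first branch holds)
  (3) 0 = 5 × 0, remainder 0 ✓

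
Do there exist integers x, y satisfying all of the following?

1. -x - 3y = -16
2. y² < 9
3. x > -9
Yes

Take x = 16, y = 0. Substituting into each constraint:
  (1) (-16) - 3(0) = -16 ✓
  (2) y² = (0)² = 0, and 0 < 9 ✓
  (3) 16 > -9 ✓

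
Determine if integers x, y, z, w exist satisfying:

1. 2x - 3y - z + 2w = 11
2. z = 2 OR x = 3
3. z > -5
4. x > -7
Yes

Take x = 0, y = -1, z = 2, w = 5. Substituting into each constraint:
  (1) 2(0) - 3(-1) + (-2) + 2(5) = 11 ✓
  (2) z = 2, target 2 ✓ (first branch holds)
  (3) 2 > -5 ✓
  (4) 0 > -7 ✓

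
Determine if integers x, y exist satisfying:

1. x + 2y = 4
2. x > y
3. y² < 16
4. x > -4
Yes

Take x = 2, y = 1. Substituting into each constraint:
  (1) 2 + 2(1) = 4 ✓
  (2) 2 > 1 ✓
  (3) y² = (1)² = 1, and 1 < 16 ✓
  (4) 2 > -4 ✓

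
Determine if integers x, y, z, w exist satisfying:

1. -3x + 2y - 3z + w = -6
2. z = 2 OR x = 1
Yes

Take x = 0, y = 0, z = 2, w = 0. Substituting into each constraint:
  (1) -3(0) + 2(0) - 3(2) + 0 = -6 ✓
  (2) z = 2, target 2 ✓ (first branch holds)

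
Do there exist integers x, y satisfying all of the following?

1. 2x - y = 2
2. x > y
Yes

Take x = 1, y = 0. Substituting into each constraint:
  (1) 2(1) + 0 = 2 ✓
  (2) 1 > 0 ✓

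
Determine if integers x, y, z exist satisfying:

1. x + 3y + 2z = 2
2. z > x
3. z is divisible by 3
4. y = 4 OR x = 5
Yes

Take x = 5, y = -5, z = 6. Substituting into each constraint:
  (1) 5 + 3(-5) + 2(6) = 2 ✓
  (2) 6 > 5 ✓
  (3) 6 = 3 × 2, remainder 0 ✓
  (4) x = 5, target 5 ✓ (second branch holds)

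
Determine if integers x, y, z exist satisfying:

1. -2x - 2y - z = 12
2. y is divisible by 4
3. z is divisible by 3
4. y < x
Yes

Take x = 3, y = 0, z = -18. Substituting into each constraint:
  (1) -2(3) - 2(0) + 18 = 12 ✓
  (2) 0 = 4 × 0, remainder 0 ✓
  (3) -18 = 3 × -6, remainder 0 ✓
  (4) 0 < 3 ✓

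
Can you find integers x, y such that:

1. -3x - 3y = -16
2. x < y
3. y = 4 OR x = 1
No

Even the single constraint (-3x - 3y = -16) is infeasible over the integers.

  - -3x - 3y = -16: every term on the left is divisible by 3, so the LHS ≡ 0 (mod 3), but the RHS -16 is not — no integer solution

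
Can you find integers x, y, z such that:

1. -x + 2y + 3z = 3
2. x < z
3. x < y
Yes

Take x = -2, y = -1, z = 1. Substituting into each constraint:
  (1) 2 + 2(-1) + 3(1) = 3 ✓
  (2) -2 < 1 ✓
  (3) -2 < -1 ✓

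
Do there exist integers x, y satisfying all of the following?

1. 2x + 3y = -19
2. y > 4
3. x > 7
No

The full constraint system is jointly infeasible over the integers. Each constraint and what it forces:

  - 2x + 3y = -19: is a linear equation tying the variables together
  - y > 4: bounds one variable relative to a constant
  - x > 7: bounds one variable relative to a constant

Range argument: with x ∈ [8, ∞], y ∈ [5, ∞], the left side of the equation is at least 31, but the right side is -19 < 31. No integer solution exists.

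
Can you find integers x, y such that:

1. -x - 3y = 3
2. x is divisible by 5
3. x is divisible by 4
Yes

Take x = 0, y = -1. Substituting into each constraint:
  (1) 0 - 3(-1) = 3 ✓
  (2) 0 = 5 × 0, remainder 0 ✓
  (3) 0 = 4 × 0, remainder 0 ✓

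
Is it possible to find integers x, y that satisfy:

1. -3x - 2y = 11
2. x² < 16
Yes

Take x = 1, y = -7. Substituting into each constraint:
  (1) -3(1) - 2(-7) = 11 ✓
  (2) x² = (1)² = 1, and 1 < 16 ✓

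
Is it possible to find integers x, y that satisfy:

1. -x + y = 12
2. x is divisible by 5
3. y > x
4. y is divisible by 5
No

A contradictory subset is {-x + y = 12, x is divisible by 5, y is divisible by 5}. No integer assignment can satisfy these jointly:

  - -x + y = 12: is a linear equation tying the variables together
  - x is divisible by 5: restricts x to multiples of 5
  - y is divisible by 5: restricts y to multiples of 5

Modular obstruction: writing x = 5x' and writing y = 5y', every remaining term of the linear equation is divisible by 5, so the left side is ≡ 0 (mod 5); but the right side 12 ≡ 2 (mod 5). No integers can satisfy it.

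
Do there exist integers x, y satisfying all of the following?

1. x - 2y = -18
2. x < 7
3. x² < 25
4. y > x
Yes

Take x = 0, y = 9. Substituting into each constraint:
  (1) 0 - 2(9) = -18 ✓
  (2) 0 < 7 ✓
  (3) x² = (0)² = 0, and 0 < 25 ✓
  (4) 9 > 0 ✓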